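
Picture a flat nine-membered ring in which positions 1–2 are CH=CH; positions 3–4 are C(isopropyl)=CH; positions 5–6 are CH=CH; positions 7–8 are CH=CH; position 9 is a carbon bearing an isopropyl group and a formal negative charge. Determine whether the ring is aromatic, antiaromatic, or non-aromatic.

Aromatic

The p orbitals form a continuous loop: each doubly-bonded ring atom is sp² with one p-orbital electron; the carbanion's lone pair occupies the p orbital. The ring is fully conjugated.
Adding the contributions, 4 × 2 = 8 from the double-bond units + 2 from the C(isopropyl)(-) atom = 10.
That gives a 4n+2 count (10, n = 2).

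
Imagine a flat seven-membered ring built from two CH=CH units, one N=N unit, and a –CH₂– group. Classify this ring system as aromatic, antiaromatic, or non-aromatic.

At the CH2 position, the tetrahedral CH₂ carbon is sp³ and has no p orbital in the ring π system; the ring's p-orbital overlap is broken there.
Broken conjugation rules out both aromaticity and antiaromaticity.

Non-aromatic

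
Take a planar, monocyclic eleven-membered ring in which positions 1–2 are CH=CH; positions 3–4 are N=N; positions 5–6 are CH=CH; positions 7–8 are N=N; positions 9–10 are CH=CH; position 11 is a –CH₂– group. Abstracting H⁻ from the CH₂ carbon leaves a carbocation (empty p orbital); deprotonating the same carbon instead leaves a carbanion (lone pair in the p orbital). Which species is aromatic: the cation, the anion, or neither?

Both ions have a continuous loop of p orbitals — each ring atom is sp².
Cation: 5 × 2 + 0 = 10 π electrons → 4(2)+2, aromatic.
Anion: 5 × 2 + 2 = 12 π electrons → 4(3), antiaromatic.

The cation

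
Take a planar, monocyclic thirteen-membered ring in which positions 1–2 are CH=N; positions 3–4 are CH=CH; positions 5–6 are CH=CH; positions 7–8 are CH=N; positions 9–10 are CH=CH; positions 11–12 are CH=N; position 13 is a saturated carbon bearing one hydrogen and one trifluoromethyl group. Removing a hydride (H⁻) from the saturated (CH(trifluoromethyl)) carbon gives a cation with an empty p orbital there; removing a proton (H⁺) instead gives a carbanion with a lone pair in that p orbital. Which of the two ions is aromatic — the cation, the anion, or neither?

In both ions every ring atom is sp² and contributes a p orbital, so both rings are fully conjugated.
Cation: 6 × 2 + 0 = 12 π electrons → 4(3), antiaromatic.
Anion: 6 × 2 + 2 = 14 π electrons → 4(3)+2, aromatic.

The anion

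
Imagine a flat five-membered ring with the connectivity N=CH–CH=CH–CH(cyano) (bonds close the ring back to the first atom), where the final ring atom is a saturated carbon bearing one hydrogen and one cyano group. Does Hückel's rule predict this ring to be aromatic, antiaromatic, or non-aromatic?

Non-aromatic

The CH(cyano) carbon is saturated: that saturated carbon is sp³ and has no p orbital in the ring π system. Conjugation is not continuous around the ring.
Hückel's rule only applies to fully conjugated rings, so this one is simply non-aromatic.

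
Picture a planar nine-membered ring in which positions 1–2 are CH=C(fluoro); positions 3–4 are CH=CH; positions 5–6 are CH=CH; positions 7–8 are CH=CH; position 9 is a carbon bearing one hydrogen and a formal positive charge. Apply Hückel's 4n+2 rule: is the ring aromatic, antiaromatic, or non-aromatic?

Antiaromatic

Check conjugation: the double-bond atoms are sp², each contributing one p electron; the carbocation has an empty p orbital — every position has a p orbital, so the cyclic π system is continuous.
Counting π electrons: 4 × 2 = 8 from the double-bond units + 0 from the CH(+) atom = 8.
With 8 = 4·2 π electrons, Hückel's rule classifies the planar ring as antiaromatic.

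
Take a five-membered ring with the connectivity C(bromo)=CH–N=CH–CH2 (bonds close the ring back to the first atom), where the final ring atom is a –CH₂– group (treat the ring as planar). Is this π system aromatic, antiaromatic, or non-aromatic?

The CH2 position has four σ bonds — the tetrahedral CH₂ carbon is sp³ and has no p orbital in the ring π system — so the cyclic conjugation is interrupted.
A ring that is not fully conjugated cannot be aromatic or antiaromatic regardless of its π-electron count.

Non-aromatic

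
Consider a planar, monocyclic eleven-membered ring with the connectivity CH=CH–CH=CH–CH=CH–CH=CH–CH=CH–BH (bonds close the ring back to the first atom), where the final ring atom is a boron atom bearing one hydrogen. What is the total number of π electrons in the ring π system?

10

Every ring atom contributes a p orbital perpendicular to the ring (each doubly-bonded ring atom is sp² with one p-orbital electron; the boron has an empty p orbital), so the π system is cyclic and fully conjugated.
Tallying contributions gives 5 × 2 = 10 from the double-bond units + 0 from the BH atom = 10.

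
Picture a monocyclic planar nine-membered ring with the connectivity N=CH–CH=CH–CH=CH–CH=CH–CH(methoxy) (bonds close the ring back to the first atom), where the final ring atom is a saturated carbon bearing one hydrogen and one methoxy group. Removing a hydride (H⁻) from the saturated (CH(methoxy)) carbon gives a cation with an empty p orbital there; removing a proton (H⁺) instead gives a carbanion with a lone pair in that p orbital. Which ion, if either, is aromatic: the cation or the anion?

The anion

In either ion the ring is fully conjugated: every atom, including the new sp² carbon, supplies a p orbital.
Cation: 4 × 2 + 0 = 8 π electrons → 4(2), antiaromatic.
Anion: 4 × 2 + 2 = 10 π electrons → 4(2)+2, aromatic.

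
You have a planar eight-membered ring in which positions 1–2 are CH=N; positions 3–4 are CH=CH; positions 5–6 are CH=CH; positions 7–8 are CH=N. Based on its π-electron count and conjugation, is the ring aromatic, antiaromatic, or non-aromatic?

Antiaromatic

Every ring atom contributes a p orbital perpendicular to the ring (every atom in a ring double bond is sp² and brings one electron to the p orbital; each sp² =N– keeps its lone pair in-plane and puts one electron into the π system), so the π system is cyclic and fully conjugated.
π-electron count: 4 × 2 = 8 from the 4 double-bond units.
With 8 = 4·2 π electrons, Hückel's rule classifies the planar ring as antiaromatic.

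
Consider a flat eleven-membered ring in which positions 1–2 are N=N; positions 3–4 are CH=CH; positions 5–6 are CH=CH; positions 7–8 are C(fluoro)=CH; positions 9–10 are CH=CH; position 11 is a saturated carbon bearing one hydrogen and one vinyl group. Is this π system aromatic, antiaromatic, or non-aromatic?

Because that saturated carbon is sp³ and has no p orbital in the ring π system at the CH(vinyl) position, the π system cannot extend all the way around the ring.
A ring that is not fully conjugated cannot be aromatic or antiaromatic regardless of its π-electron count.

Non-aromatic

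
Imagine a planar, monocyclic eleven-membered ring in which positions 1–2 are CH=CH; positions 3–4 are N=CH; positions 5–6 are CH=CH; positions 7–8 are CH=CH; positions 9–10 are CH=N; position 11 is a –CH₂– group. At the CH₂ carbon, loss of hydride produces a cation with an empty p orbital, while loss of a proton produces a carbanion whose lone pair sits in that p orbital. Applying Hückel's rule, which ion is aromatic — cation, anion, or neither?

In either ion the ring is fully conjugated: every atom, including the new sp² carbon, supplies a p orbital.
Cation: 5 × 2 + 0 = 10 π electrons → 4(2)+2, aromatic.
Anion: 5 × 2 + 2 = 12 π electrons → 4(3), antiaromatic.

The cation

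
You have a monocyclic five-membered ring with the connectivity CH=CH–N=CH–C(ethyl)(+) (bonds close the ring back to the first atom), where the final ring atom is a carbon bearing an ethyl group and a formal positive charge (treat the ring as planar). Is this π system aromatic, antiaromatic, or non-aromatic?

Antiaromatic

Check conjugation: the double-bond atoms are sp², each contributing one p electron; each =N– nitrogen is pyridine-type (lone pair in the sp² plane, one electron in the p orbital); the carbocation has an empty p orbital — every position has a p orbital, so the cyclic π system is continuous.
Counting π electrons: 2 × 2 = 4 from the double-bond units + 0 from the C(ethyl)(+) atom = 4.
4 = 4(1); a planar, fully conjugated 4n system is antiaromatic.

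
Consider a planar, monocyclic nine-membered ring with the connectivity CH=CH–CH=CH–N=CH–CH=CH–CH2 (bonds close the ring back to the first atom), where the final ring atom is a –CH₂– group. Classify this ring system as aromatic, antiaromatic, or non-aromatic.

The CH2 carbon is saturated: the tetrahedral CH₂ carbon is sp³ and has no p orbital in the ring π system. Conjugation is not continuous around the ring.
Broken conjugation rules out both aromaticity and antiaromaticity.

Non-aromatic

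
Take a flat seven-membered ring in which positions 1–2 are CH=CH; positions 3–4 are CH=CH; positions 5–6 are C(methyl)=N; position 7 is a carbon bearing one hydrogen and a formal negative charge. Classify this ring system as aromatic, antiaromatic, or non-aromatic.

Every ring atom contributes a p orbital perpendicular to the ring (each doubly-bonded ring atom is sp² with one p-orbital electron; each sp² =N– keeps its lone pair in-plane and puts one electron into the π system; the carbanion's lone pair occupies the p orbital), so the π system is cyclic and fully conjugated.
Counting π electrons: 3 × 2 = 6 from the double-bond units + 2 from the CH(-) atom = 8.
With 8 = 4·2 π electrons, Hückel's rule classifies the planar ring as antiaromatic.

Antiaromatic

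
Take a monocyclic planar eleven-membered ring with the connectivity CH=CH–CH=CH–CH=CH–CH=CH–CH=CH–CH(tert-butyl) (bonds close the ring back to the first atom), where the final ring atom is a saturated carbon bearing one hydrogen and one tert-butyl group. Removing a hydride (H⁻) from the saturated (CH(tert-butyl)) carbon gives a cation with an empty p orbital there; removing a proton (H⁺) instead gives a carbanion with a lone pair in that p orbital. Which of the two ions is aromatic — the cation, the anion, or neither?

The cation

In both ions every ring atom is sp² and contributes a p orbital, so both rings are fully conjugated.
Cation: 5 × 2 + 0 = 10 π electrons → 4(2)+2, aromatic.
Anion: 5 × 2 + 2 = 12 π electrons → 4(3), antiaromatic.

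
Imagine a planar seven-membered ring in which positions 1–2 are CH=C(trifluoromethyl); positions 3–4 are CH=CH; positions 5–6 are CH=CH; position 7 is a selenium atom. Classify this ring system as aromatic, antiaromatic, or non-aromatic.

All ring atoms are sp² and supply a p orbital to the ring (every atom in a ring double bond is sp² and brings one electron to the p orbital; the selenium donates one lone pair from its p orbital); the conjugation is uninterrupted.
π-electron count: 3 × 2 = 6 from the double-bond units + 2 from the Se atom = 8.
With 8 = 4·2 π electrons, Hückel's rule classifies the planar ring as antiaromatic.

Antiaromatic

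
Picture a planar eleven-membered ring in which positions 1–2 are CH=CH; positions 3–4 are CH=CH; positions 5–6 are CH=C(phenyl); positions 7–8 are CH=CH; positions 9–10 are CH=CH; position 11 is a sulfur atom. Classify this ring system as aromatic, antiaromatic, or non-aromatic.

All ring atoms are sp² and supply a p orbital to the ring (each doubly-bonded ring atom is sp² with one p-orbital electron; the sulfur donates one lone pair from its p orbital); the conjugation is uninterrupted.
Tallying contributions gives 5 × 2 = 10 from the double-bond units + 2 from the S atom = 12.
A 4n π count (12, n = 3) in a planar conjugated ring means antiaromatic.

Antiaromatic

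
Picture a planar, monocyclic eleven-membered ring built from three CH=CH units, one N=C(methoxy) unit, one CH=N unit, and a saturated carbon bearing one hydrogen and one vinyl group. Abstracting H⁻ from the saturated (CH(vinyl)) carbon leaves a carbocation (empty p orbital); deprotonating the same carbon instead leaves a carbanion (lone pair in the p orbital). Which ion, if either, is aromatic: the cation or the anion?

Once that carbon is sp², every ring atom has a p orbital and both ions are fully conjugated.
Cation: 5 × 2 + 0 = 10 π electrons → 4(2)+2, aromatic.
Anion: 5 × 2 + 2 = 12 π electrons → 4(3), antiaromatic.

The cation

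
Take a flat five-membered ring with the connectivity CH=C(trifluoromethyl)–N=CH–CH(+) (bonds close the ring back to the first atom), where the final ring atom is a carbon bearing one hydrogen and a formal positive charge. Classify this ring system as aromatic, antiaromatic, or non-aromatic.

All ring atoms are sp² and supply a p orbital to the ring (each doubly-bonded ring atom is sp² with one p-orbital electron; each =N– nitrogen is pyridine-type (lone pair in the sp² plane, one electron in the p orbital); the carbocation has an empty p orbital); the conjugation is uninterrupted.
Adding the contributions, 2 × 2 = 4 from the double-bond units + 0 from the CH(+) atom = 4.
4 = 4(1); a planar, fully conjugated 4n system is antiaromatic.

Antiaromatic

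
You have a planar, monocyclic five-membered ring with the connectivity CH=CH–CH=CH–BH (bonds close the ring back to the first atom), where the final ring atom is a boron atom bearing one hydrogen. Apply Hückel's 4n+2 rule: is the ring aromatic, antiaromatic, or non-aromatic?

Antiaromatic

All ring atoms are sp² and supply a p orbital to the ring (the double-bond atoms are sp², each contributing one p electron; the boron has an empty p orbital); the conjugation is uninterrupted.
Adding the contributions, 2 × 2 = 4 from the double-bond units + 0 from the BH atom = 4.
A 4n π count (4, n = 1) in a planar conjugated ring means antiaromatic.
(The species described is borole.)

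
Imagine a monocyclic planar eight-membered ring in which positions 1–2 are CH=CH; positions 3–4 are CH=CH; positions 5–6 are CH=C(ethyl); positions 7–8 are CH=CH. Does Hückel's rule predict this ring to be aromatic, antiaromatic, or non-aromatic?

Check conjugation: every atom in a ring double bond is sp² and brings one electron to the p orbital — every position has a p orbital, so the cyclic π system is continuous.
π-electron count: 4 × 2 = 8 from the 4 double-bond units.
With 8 = 4·2 π electrons, Hückel's rule classifies the planar ring as antiaromatic.

Antiaromatic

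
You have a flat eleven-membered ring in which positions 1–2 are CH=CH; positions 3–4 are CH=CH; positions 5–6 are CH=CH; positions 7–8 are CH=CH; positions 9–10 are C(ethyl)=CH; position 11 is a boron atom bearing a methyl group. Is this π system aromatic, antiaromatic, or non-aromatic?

The p orbitals form a continuous loop: the double-bond atoms are sp², each contributing one p electron; the boron has an empty p orbital. The ring is fully conjugated.
π-electron count: 5 × 2 = 10 from the double-bond units + 0 from the B(methyl) atom = 10.
With 10 π electrons (n = 2), the Hückel 4n+2 condition holds.

Aromatic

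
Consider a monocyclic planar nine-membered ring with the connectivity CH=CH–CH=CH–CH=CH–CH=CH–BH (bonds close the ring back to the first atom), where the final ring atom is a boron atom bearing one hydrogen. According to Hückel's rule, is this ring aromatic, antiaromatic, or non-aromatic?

Antiaromatic

Check conjugation: each doubly-bonded ring atom is sp² with one p-orbital electron; the boron has an empty p orbital — every position has a p orbital, so the cyclic π system is continuous.
Counting π electrons: 4 × 2 = 8 from the double-bond units + 0 from the BH atom = 8.
8 = 4(2); a planar, fully conjugated 4n system is antiaromatic.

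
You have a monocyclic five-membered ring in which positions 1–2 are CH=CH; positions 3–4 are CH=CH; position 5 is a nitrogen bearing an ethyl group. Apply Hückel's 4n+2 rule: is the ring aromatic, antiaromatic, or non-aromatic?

Check conjugation: the double-bond atoms are sp², each contributing one p electron; the pyrrole-type nitrogen donates its lone pair from the p orbital — every position has a p orbital, so the cyclic π system is continuous.
π-electron count: 2 × 2 = 4 from the double-bond units + 2 from the N(ethyl) atom = 6.
That gives a 4n+2 count (6, n = 1).

Aromatic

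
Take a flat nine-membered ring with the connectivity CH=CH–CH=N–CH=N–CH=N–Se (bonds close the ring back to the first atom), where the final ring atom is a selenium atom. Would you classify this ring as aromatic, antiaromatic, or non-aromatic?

Aromatic

Every ring atom contributes a p orbital perpendicular to the ring (every atom in a ring double bond is sp² and brings one electron to the p orbital; the doubly-bonded nitrogens are pyridine-type — their lone pairs lie in the ring plane, leaving one electron in the p orbital; the selenium donates one lone pair from its p orbital), so the π system is cyclic and fully conjugated.
Tallying contributions gives 4 × 2 = 8 from the double-bond units + 2 from the Se atom = 10.
10 = 4(2) + 2, which satisfies Hückel's 4n+2 rule.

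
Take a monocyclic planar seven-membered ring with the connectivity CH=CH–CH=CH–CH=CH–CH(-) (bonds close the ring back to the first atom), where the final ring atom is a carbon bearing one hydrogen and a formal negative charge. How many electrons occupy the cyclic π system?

8

All ring atoms are sp² and supply a p orbital to the ring (every atom in a ring double bond is sp² and brings one electron to the p orbital; the carbanion's lone pair occupies the p orbital); the conjugation is uninterrupted.
Tallying contributions gives 3 × 2 = 6 from the double-bond units + 2 from the CH(-) atom = 8.
This is the cycloheptatrienyl anion.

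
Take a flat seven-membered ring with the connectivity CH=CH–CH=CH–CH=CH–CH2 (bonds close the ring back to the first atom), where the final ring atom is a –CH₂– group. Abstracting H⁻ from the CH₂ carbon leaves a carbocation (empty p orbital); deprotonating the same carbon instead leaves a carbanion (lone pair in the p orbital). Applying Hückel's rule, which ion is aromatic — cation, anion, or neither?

In both ions every ring atom is sp² and contributes a p orbital, so both rings are fully conjugated.
Cation: 3 × 2 + 0 = 6 π electrons → 4(1)+2, aromatic.
Anion: 3 × 2 + 2 = 8 π electrons → 4(2), antiaromatic.

The cation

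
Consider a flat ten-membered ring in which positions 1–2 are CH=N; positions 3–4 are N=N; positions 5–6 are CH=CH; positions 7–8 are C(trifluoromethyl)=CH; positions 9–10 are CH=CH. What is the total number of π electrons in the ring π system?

10

Every ring atom contributes a p orbital perpendicular to the ring (the double-bond atoms are sp², each contributing one p electron; each sp² =N– keeps its lone pair in-plane and puts one electron into the π system), so the π system is cyclic and fully conjugated.
Tallying contributions gives 5 × 2 = 10 from the 5 double-bond units.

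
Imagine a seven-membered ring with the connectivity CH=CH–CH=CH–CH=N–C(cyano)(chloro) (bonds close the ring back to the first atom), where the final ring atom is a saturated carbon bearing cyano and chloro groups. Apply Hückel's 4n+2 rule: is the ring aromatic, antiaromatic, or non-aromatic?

Non-aromatic

Because that saturated carbon is sp³ and has no p orbital in the ring π system at the C(cyano)(chloro) position, the π system cannot extend all the way around the ring.
Without a continuous loop of overlapping p orbitals the Hückel electron count never comes into play.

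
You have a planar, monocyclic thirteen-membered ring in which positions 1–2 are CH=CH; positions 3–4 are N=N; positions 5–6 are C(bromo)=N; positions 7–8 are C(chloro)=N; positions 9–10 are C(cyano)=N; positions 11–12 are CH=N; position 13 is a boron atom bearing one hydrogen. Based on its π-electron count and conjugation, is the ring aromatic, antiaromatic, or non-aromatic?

Check conjugation: every atom in a ring double bond is sp² and brings one electron to the p orbital; the doubly-bonded nitrogens are pyridine-type — their lone pairs lie in the ring plane, leaving one electron in the p orbital; the boron has an empty p orbital — every position has a p orbital, so the cyclic π system is continuous.
Counting π electrons: 6 × 2 = 12 from the double-bond units + 0 from the BH atom = 12.
A 4n π count (12, n = 3) in a planar conjugated ring means antiaromatic.

Antiaromatic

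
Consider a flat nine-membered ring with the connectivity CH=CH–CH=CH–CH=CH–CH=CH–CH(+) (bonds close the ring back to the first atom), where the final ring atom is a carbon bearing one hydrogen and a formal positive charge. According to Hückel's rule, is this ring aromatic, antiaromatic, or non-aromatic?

The p orbitals form a continuous loop: every atom in a ring double bond is sp² and brings one electron to the p orbital; the carbocation has an empty p orbital. The ring is fully conjugated.
π-electron count: 4 × 2 = 8 from the double-bond units + 0 from the CH(+) atom = 8.
8 is a 4n count (n = 2), so the planar conjugated ring is antiaromatic.

Antiaromatic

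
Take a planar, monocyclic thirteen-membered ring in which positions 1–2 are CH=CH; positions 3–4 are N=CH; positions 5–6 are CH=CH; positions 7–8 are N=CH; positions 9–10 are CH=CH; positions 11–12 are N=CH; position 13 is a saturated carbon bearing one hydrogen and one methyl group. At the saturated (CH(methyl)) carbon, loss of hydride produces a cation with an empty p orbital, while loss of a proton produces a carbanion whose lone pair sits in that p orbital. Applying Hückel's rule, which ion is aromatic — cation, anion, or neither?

In both ions every ring atom is sp² and contributes a p orbital, so both rings are fully conjugated.
Cation: 6 × 2 + 0 = 12 π electrons → 4(3), antiaromatic.
Anion: 6 × 2 + 2 = 14 π electrons → 4(3)+2, aromatic.

The anion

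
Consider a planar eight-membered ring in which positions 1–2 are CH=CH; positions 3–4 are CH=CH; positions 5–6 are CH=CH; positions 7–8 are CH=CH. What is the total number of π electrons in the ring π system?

All ring atoms are sp² and supply a p orbital to the ring (each doubly-bonded ring atom is sp² with one p-orbital electron); the conjugation is uninterrupted.
Counting π electrons: 4 × 2 = 8 from the 4 double-bond units.

8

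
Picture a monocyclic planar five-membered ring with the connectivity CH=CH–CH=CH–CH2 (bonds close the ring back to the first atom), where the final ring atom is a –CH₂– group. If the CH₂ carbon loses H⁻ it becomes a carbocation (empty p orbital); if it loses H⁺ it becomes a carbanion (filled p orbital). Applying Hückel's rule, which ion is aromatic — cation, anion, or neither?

In both ions every ring atom is sp² and contributes a p orbital, so both rings are fully conjugated.
Cation: 2 × 2 + 0 = 4 π electrons → 4(1), antiaromatic.
Anion: 2 × 2 + 2 = 6 π electrons → 4(1)+2, aromatic.

The anion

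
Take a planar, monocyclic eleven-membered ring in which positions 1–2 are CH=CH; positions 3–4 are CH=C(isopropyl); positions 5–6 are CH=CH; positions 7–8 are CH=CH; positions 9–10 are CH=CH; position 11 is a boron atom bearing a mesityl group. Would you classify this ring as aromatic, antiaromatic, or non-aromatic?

Aromatic

Check conjugation: the double-bond atoms are sp², each contributing one p electron; the boron has an empty p orbital — every position has a p orbital, so the cyclic π system is continuous.
Counting π electrons: 5 × 2 = 10 from the double-bond units + 0 from the B(mesityl) atom = 10.
That gives a 4n+2 count (10, n = 2).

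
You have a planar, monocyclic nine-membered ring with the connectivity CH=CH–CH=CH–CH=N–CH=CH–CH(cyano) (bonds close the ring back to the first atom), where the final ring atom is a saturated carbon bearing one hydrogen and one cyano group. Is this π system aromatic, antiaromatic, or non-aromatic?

Non-aromatic

At the CH(cyano) position, that saturated carbon is sp³ and has no p orbital in the ring π system; the ring's p-orbital overlap is broken there.
Broken conjugation rules out both aromaticity and antiaromaticity.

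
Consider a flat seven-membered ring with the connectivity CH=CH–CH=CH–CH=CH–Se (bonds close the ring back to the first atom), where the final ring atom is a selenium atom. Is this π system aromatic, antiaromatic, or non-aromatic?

Antiaromatic

The p orbitals form a continuous loop: every atom in a ring double bond is sp² and brings one electron to the p orbital; the selenium donates one lone pair from its p orbital. The ring is fully conjugated.
π-electron count: 3 × 2 = 6 from the double-bond units + 2 from the Se atom = 8.
With 8 = 4·2 π electrons, Hückel's rule classifies the planar ring as antiaromatic.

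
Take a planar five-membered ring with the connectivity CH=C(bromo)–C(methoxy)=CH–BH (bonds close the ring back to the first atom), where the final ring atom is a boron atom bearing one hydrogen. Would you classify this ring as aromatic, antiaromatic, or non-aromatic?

Antiaromatic

Check conjugation: the double-bond atoms are sp², each contributing one p electron; the boron has an empty p orbital — every position has a p orbital, so the cyclic π system is continuous.
Adding the contributions, 2 × 2 = 4 from the double-bond units + 0 from the BH atom = 4.
4 = 4(1); a planar, fully conjugated 4n system is antiaromatic.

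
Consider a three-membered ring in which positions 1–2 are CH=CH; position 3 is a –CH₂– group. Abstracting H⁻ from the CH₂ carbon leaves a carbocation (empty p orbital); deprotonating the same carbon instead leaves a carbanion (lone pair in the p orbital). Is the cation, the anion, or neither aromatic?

The cation

Both ions have a continuous loop of p orbitals — each ring atom is sp².
Cation: 1 × 2 + 0 = 2 π electrons → 4(0)+2, aromatic.
Anion: 1 × 2 + 2 = 4 π electrons → 4(1), antiaromatic.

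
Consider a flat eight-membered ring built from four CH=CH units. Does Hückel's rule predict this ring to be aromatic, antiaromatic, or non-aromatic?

Antiaromatic

The p orbitals form a continuous loop: each doubly-bonded ring atom is sp² with one p-orbital electron. The ring is fully conjugated.
Adding the contributions, 4 × 2 = 8 from the 4 double-bond units.
8 = 4(2); a planar, fully conjugated 4n system is antiaromatic.
(This ring is cyclooctatetraene.)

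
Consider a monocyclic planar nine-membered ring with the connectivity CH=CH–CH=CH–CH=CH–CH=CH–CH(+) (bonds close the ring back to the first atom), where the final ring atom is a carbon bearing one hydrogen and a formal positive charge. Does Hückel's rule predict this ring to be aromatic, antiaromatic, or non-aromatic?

All ring atoms are sp² and supply a p orbital to the ring (each doubly-bonded ring atom is sp² with one p-orbital electron; the carbocation has an empty p orbital); the conjugation is uninterrupted.
Adding the contributions, 4 × 2 = 8 from the double-bond units + 0 from the CH(+) atom = 8.
8 = 4(2); a planar, fully conjugated 4n system is antiaromatic.

Antiaromatic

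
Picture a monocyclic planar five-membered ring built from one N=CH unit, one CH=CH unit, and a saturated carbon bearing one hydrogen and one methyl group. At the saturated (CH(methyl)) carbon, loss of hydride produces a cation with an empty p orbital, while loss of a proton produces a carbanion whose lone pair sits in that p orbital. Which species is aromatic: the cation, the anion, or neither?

The anion

Once that carbon is sp², every ring atom has a p orbital and both ions are fully conjugated.
Cation: 2 × 2 + 0 = 4 π electrons → 4(1), antiaromatic.
Anion: 2 × 2 + 2 = 6 π electrons → 4(1)+2, aromatic.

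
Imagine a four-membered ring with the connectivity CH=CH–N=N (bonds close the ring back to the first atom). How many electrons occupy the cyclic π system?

4

The p orbitals form a continuous loop: the double-bond atoms are sp², each contributing one p electron; each sp² =N– keeps its lone pair in-plane and puts one electron into the π system. The ring is fully conjugated.
Tallying contributions gives 2 × 2 = 4 from the 2 double-bond units.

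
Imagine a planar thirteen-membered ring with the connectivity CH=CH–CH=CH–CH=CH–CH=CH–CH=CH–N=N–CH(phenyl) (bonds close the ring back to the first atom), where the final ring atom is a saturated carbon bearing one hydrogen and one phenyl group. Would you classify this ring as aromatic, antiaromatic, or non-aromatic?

Non-aromatic

The CH(phenyl) carbon is saturated: that saturated carbon is sp³ and has no p orbital in the ring π system. Conjugation is not continuous around the ring.
Hückel's rule only applies to fully conjugated rings, so this one is simply non-aromatic.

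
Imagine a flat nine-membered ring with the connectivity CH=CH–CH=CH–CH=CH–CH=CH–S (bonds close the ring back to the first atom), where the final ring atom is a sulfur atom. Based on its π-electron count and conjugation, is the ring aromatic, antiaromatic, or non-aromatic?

The p orbitals form a continuous loop: every atom in a ring double bond is sp² and brings one electron to the p orbital; the sulfur donates one lone pair from its p orbital. The ring is fully conjugated.
Tallying contributions gives 4 × 2 = 8 from the double-bond units + 2 from the S atom = 10.
With 10 π electrons (n = 2), the Hückel 4n+2 condition holds.

Aromatic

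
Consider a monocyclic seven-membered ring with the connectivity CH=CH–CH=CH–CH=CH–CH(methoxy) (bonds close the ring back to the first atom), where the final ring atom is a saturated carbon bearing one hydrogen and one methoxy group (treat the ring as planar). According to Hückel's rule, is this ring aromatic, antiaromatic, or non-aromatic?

The CH(methoxy) position has four σ bonds — that saturated carbon is sp³ and has no p orbital in the ring π system — so the cyclic conjugation is interrupted.
Hückel's rule only applies to fully conjugated rings, so this one is simply non-aromatic.

Non-aromatic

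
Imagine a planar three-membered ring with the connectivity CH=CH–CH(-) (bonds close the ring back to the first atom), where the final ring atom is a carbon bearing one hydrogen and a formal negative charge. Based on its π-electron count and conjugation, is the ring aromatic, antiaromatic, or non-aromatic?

Antiaromatic

All ring atoms are sp² and supply a p orbital to the ring (each doubly-bonded ring atom is sp² with one p-orbital electron; the carbanion's lone pair occupies the p orbital); the conjugation is uninterrupted.
Counting π electrons: 1 × 2 = 2 from the double-bond unit + 2 from the CH(-) atom = 4.
4 is a 4n count (n = 1), so the planar conjugated ring is antiaromatic.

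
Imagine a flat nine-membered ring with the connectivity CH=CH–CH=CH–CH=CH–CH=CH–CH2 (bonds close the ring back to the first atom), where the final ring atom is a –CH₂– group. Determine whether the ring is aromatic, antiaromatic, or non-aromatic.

Non-aromatic

The CH2 position has four σ bonds — the tetrahedral CH₂ carbon is sp³ and has no p orbital in the ring π system — so the cyclic conjugation is interrupted.
Hückel's rule only applies to fully conjugated rings, so this one is simply non-aromatic.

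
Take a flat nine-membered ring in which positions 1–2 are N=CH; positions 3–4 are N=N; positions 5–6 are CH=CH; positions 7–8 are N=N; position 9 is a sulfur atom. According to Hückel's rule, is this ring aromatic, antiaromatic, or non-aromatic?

Aromatic

Every ring atom contributes a p orbital perpendicular to the ring (each doubly-bonded ring atom is sp² with one p-orbital electron; each sp² =N– keeps its lone pair in-plane and puts one electron into the π system; the sulfur donates one lone pair from its p orbital), so the π system is cyclic and fully conjugated.
π-electron count: 4 × 2 = 8 from the double-bond units + 2 from the S atom = 10.
Since 10 = 4·2 + 2, the ring meets the 4n+2 criterion.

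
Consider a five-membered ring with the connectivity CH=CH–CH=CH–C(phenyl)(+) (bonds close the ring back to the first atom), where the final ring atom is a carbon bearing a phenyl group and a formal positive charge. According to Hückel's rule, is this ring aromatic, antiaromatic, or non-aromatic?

Antiaromatic

The p orbitals form a continuous loop: the double-bond atoms are sp², each contributing one p electron; the carbocation has an empty p orbital. The ring is fully conjugated.
Tallying contributions gives 2 × 2 = 4 from the double-bond units + 0 from the C(phenyl)(+) atom = 4.
4 = 4(1); a planar, fully conjugated 4n system is antiaromatic.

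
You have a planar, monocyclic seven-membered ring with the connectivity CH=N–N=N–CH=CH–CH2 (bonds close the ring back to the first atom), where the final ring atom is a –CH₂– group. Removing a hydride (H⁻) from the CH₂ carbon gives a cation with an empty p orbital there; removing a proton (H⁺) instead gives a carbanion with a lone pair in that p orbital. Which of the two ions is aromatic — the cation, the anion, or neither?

Once that carbon is sp², every ring atom has a p orbital and both ions are fully conjugated.
Cation: 3 × 2 + 0 = 6 π electrons → 4(1)+2, aromatic.
Anion: 3 × 2 + 2 = 8 π electrons → 4(2), antiaromatic.

The cation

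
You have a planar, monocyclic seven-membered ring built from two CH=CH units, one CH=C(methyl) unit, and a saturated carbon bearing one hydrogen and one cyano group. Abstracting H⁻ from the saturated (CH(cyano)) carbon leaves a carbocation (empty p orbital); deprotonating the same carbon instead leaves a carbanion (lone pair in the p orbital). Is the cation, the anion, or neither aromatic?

In either ion the ring is fully conjugated: every atom, including the new sp² carbon, supplies a p orbital.
Cation: 3 × 2 + 0 = 6 π electrons → 4(1)+2, aromatic.
Anion: 3 × 2 + 2 = 8 π electrons → 4(2), antiaromatic.

The cation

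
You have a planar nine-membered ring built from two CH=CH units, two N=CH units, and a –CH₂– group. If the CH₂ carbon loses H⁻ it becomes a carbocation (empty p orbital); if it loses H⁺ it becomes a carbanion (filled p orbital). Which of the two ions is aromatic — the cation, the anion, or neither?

The anion

Both ions have a continuous loop of p orbitals — each ring atom is sp².
Cation: 4 × 2 + 0 = 8 π electrons → 4(2), antiaromatic.
Anion: 4 × 2 + 2 = 10 π electrons → 4(2)+2, aromatic.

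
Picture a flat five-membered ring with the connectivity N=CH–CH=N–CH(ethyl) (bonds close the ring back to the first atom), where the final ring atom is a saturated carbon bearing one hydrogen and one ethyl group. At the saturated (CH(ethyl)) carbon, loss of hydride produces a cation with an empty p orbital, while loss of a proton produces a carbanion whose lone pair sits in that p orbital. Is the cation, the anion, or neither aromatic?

Both ions have a continuous loop of p orbitals — each ring atom is sp².
Cation: 2 × 2 + 0 = 4 π electrons → 4(1), antiaromatic.
Anion: 2 × 2 + 2 = 6 π electrons → 4(1)+2, aromatic.

The anion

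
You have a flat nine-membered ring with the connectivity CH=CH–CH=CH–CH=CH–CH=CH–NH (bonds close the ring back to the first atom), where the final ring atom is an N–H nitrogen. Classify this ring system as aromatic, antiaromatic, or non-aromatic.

Aromatic

All ring atoms are sp² and supply a p orbital to the ring (every atom in a ring double bond is sp² and brings one electron to the p orbital; the pyrrole-type nitrogen donates its lone pair from the p orbital); the conjugation is uninterrupted.
π-electron count: 4 × 2 = 8 from the double-bond units + 2 from the NH atom = 10.
Since 10 = 4·2 + 2, the ring meets the 4n+2 criterion.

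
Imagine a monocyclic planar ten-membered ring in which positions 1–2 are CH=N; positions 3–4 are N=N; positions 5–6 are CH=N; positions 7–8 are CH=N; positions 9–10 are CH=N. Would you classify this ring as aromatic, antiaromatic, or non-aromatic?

The p orbitals form a continuous loop: every atom in a ring double bond is sp² and brings one electron to the p orbital; each sp² =N– keeps its lone pair in-plane and puts one electron into the π system. The ring is fully conjugated.
Adding the contributions, 5 × 2 = 10 from the 5 double-bond units.
Since 10 = 4·2 + 2, the ring meets the 4n+2 criterion.

Aromatic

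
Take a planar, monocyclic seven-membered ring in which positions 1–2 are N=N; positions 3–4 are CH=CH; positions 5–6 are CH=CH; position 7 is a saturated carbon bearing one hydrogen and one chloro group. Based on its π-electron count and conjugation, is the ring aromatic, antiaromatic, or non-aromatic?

Non-aromatic

Because that saturated carbon is sp³ and has no p orbital in the ring π system at the CH(chloro) position, the π system cannot extend all the way around the ring.
Broken conjugation rules out both aromaticity and antiaromaticity.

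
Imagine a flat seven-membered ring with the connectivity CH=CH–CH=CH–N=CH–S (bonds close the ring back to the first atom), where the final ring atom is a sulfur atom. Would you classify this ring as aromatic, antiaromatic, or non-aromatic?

Antiaromatic

All ring atoms are sp² and supply a p orbital to the ring (the double-bond atoms are sp², each contributing one p electron; the doubly-bonded nitrogens are pyridine-type — their lone pairs lie in the ring plane, leaving one electron in the p orbital; the sulfur donates one lone pair from its p orbital); the conjugation is uninterrupted.
π-electron count: 3 × 2 = 6 from the double-bond units + 2 from the S atom = 8.
A 4n π count (8, n = 2) in a planar conjugated ring means antiaromatic.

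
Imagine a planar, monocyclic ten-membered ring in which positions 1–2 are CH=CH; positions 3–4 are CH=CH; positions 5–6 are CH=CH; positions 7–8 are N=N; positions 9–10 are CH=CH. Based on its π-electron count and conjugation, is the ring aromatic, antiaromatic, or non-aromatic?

Aromatic

All ring atoms are sp² and supply a p orbital to the ring (the double-bond atoms are sp², each contributing one p electron; each sp² =N– keeps its lone pair in-plane and puts one electron into the π system); the conjugation is uninterrupted.
Tallying contributions gives 5 × 2 = 10 from the 5 double-bond units.
Since 10 = 4·2 + 2, the ring meets the 4n+2 criterion.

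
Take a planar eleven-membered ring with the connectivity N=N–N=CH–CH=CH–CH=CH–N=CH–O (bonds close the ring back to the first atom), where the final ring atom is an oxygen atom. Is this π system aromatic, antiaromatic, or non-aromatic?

Antiaromatic

Check conjugation: every atom in a ring double bond is sp² and brings one electron to the p orbital; each =N– nitrogen is pyridine-type (lone pair in the sp² plane, one electron in the p orbital); the oxygen donates one lone pair from its p orbital — every position has a p orbital, so the cyclic π system is continuous.
π-electron count: 5 × 2 = 10 from the double-bond units + 2 from the O atom = 12.
A 4n π count (12, n = 3) in a planar conjugated ring means antiaromatic.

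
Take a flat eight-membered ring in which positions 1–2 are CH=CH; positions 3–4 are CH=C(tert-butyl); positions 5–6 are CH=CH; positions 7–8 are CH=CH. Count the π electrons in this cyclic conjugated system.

All ring atoms are sp² and supply a p orbital to the ring (each doubly-bonded ring atom is sp² with one p-orbital electron); the conjugation is uninterrupted.
Counting π electrons: 4 × 2 = 8 from the 4 double-bond units.

8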